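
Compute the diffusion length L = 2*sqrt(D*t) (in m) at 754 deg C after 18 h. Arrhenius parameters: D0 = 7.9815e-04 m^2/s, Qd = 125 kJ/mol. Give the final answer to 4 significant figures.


Step 1: D = D0 * exp(-Qd/(R*T))
T = 1027.15 K
D = 7.9815e-04 * exp(-125e3 / (8.314 * 1027.15)) = 3.50841e-10 m^2/s
Step 2: L = 2*sqrt(D*t)
t = 18 h = 64800 s
L = 2*sqrt(3.50841e-10 * 64800) = 9.536e-03 m


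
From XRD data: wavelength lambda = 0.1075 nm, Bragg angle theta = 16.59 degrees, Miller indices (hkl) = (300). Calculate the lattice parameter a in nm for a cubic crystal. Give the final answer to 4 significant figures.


d = lambda / (2*sin(theta))
d = 0.1075 / (2*sin(16.59 deg))
d = 0.188252 nm
a = d * sqrt(h^2+k^2+l^2) = 0.188252 * sqrt(9)
a = 0.5648 nm


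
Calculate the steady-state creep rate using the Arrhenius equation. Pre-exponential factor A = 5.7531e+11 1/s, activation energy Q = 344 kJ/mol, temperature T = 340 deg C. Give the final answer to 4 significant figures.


rate = A * exp(-Q / (R*T))
T = 340 + 273.15 = 613.15 K
rate = 5.7531e+11 * exp(-344e3 / (8.314 * 613.15))
rate = 2.84e-18 1/s


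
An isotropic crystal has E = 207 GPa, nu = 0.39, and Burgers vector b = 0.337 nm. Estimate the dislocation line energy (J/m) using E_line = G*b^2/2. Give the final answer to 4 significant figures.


Step 1: G = E / (2*(1+nu))
G = 207 / (2*(1+0.39)) = 74.4604 GPa = 7.44604e+10 Pa
Step 2: E_line = G*b^2/2
b = 0.337 nm = 3.37e-10 m
E_line = 0.5 * 7.44604e+10 * (3.37e-10)^2 = 4.228e-09 J/m


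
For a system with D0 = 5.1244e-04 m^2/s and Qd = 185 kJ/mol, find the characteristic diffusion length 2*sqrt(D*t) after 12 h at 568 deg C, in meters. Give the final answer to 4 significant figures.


Step 1: D = D0 * exp(-Qd/(R*T))
T = 841.15 K
D = 5.1244e-04 * exp(-185e3 / (8.314 * 841.15)) = 1.66302e-15 m^2/s
Step 2: L = 2*sqrt(D*t)
t = 12 h = 43200 s
L = 2*sqrt(1.66302e-15 * 43200) = 1.695e-05 m


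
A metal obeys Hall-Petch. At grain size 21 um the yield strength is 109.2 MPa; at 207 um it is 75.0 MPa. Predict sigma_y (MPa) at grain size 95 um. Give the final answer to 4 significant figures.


sigma_y = sigma0 + k / sqrt(d)
1/sqrt(d1) = 1/sqrt(2.1e-05) = 218.218;  1/sqrt(d2) = 69.5048
k = (sigma1 - sigma2) / (1/sqrt(d1) - 1/sqrt(d2)) = (109.2 - 75.0) / (218.218 - 69.5048) = 0.229973 MPa*m^0.5
sigma0 = sigma1 - k/sqrt(d1) = 109.2 - 0.229973*218.218 = 59.0158 MPa
sigma_y(d3) = 59.0158 + 0.229973 / sqrt(9.5e-05) = 82.61 MPa


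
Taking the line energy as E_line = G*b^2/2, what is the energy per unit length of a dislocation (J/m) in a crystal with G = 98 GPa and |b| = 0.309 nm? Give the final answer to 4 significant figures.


E = G*b^2/2
b = 0.309 nm = 3.09e-10 m
G = 98 GPa = 9.8e+10 Pa
E = 0.5 * 9.8e+10 * (3.09e-10)^2
E = 4.679e-09 J/m


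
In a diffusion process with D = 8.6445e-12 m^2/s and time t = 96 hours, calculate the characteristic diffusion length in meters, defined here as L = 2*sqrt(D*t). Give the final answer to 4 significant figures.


t = 96 hr = 345600 s
Diffusion length = 2*sqrt(D*t)
= 2*sqrt(8.6445e-12 * 345600)
= 3.457e-03 m


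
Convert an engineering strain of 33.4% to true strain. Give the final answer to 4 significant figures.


epsilon_true = ln(1 + epsilon_eng)
epsilon_true = ln(1 + 0.334)
epsilon_true = 0.2882


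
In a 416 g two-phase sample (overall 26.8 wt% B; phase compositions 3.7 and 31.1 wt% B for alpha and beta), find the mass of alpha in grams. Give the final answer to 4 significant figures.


f_alpha = (C_beta - C0) / (C_beta - C_alpha)
f_alpha = (31.1 - 26.8) / (31.1 - 3.7) = 0.156934
m_alpha = f_alpha * m_total = 0.156934 * 416 = 65.28 g


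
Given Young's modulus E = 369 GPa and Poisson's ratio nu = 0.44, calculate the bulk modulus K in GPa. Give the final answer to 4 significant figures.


K = E / (3*(1-2*nu))
K = 369 / (3*(1-2*0.44))
K = 1025 GPa


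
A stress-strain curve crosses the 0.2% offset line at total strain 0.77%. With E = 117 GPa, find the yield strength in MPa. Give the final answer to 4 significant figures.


Offset strain = 0.002
Elastic strain at yield = total_strain - offset = 7.7e-03 - 0.002 = 5.7e-03
sigma_y = E * elastic_strain = 117000 * 5.7e-03
sigma_y = 666.9 MPa


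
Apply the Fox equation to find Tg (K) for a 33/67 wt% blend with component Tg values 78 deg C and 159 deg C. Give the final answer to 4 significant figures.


1/Tg = w1/Tg1 + w2/Tg2 (in Kelvin)
Tg1 = 351.15 K, Tg2 = 432.15 K
1/Tg = 0.33/351.15 + 0.67/432.15
Tg = 401.6 K


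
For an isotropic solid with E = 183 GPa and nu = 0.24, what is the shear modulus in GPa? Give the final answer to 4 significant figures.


G = E / (2*(1+nu))
G = 183 / (2*(1+0.24))
G = 73.79 GPa


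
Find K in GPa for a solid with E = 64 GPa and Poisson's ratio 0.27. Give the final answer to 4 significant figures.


K = E / (3*(1-2*nu))
K = 64 / (3*(1-2*0.27))
K = 46.38 GPa


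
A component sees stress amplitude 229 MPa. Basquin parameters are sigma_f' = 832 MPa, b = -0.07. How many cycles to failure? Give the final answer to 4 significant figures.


sigma_a = sigma_f' * (2*Nf)^b
2*Nf = (sigma_a / sigma_f')^(1/b)
2*Nf = (229 / 832)^(1/-0.07)
2*Nf = 1.00951e+08
Nf = 5.048e+07 cycles


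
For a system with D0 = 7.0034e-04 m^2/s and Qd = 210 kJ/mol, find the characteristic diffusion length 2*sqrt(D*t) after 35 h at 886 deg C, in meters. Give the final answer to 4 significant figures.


Step 1: D = D0 * exp(-Qd/(R*T))
T = 1159.15 K
D = 7.0034e-04 * exp(-210e3 / (8.314 * 1159.15)) = 2.40858e-13 m^2/s
Step 2: L = 2*sqrt(D*t)
t = 35 h = 126000 s
L = 2*sqrt(2.40858e-13 * 126000) = 3.484e-04 m


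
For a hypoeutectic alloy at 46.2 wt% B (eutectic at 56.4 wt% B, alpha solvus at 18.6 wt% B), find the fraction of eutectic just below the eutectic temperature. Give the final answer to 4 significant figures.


f_primary = (C_e - C0) / (C_e - C_alpha_max)
f_primary = (56.4 - 46.2) / (56.4 - 18.6)
f_primary = 0.269841
f_eutectic = 1 - 0.269841 = 0.7302


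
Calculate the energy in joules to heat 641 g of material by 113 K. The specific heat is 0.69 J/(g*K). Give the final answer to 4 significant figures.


Q = m * cp * dT
Q = 641 * 0.69 * 113
Q = 49980 J


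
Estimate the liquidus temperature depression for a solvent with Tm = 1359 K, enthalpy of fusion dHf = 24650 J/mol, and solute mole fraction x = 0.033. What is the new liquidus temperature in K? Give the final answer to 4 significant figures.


dT = R*Tm^2*x / dHf
dT = 8.314 * 1359^2 * 0.033 / 24650
dT = 20.5563 K
T_new = 1359 - 20.5563 = 1338 K


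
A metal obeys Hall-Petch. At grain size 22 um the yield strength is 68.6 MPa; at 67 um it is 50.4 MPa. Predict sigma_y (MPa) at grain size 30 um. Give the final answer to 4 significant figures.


sigma_y = sigma0 + k / sqrt(d)
1/sqrt(d1) = 1/sqrt(2.2e-05) = 213.201;  1/sqrt(d2) = 122.169
k = (sigma1 - sigma2) / (1/sqrt(d1) - 1/sqrt(d2)) = (68.6 - 50.4) / (213.201 - 122.169) = 0.199931 MPa*m^0.5
sigma0 = sigma1 - k/sqrt(d1) = 68.6 - 0.199931*213.201 = 25.9745 MPa
sigma_y(d3) = 25.9745 + 0.199931 / sqrt(3e-05) = 62.48 MPa


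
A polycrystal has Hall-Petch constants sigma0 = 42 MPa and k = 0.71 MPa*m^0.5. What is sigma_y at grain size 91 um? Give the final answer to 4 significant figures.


sigma_y = sigma0 + k / sqrt(d)
d = 91 um = 9.1e-05 m
sigma_y = 42 + 0.71 / sqrt(9.1e-05)
sigma_y = 116.4 MPa


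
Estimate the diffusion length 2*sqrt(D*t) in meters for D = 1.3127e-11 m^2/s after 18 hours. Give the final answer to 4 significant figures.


t = 18 hr = 64800 s
Diffusion length = 2*sqrt(D*t)
= 2*sqrt(1.3127e-11 * 64800)
= 1.845e-03 m


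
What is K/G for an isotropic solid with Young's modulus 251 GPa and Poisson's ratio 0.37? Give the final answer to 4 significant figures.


G = E / (2*(1+nu))
G = 251 / (2*(1+0.37)) = 91.6058 GPa
K = E / (3*(1-2*nu))
K = 251 / (3*(1-2*0.37)) = 321.795 GPa
K/G = 321.795 / 91.6058 = 3.513


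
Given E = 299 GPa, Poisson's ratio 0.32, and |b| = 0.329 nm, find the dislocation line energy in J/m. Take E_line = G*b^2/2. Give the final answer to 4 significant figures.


Step 1: G = E / (2*(1+nu))
G = 299 / (2*(1+0.32)) = 113.258 GPa = 1.13258e+11 Pa
Step 2: E_line = G*b^2/2
b = 0.329 nm = 3.29e-10 m
E_line = 0.5 * 1.13258e+11 * (3.29e-10)^2 = 6.13e-09 J/m


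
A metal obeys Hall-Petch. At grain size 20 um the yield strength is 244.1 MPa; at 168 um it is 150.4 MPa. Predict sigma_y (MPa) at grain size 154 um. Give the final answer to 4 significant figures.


sigma_y = sigma0 + k / sqrt(d)
1/sqrt(d1) = 1/sqrt(2e-05) = 223.607;  1/sqrt(d2) = 77.1517
k = (sigma1 - sigma2) / (1/sqrt(d1) - 1/sqrt(d2)) = (244.1 - 150.4) / (223.607 - 77.1517) = 0.639786 MPa*m^0.5
sigma0 = sigma1 - k/sqrt(d1) = 244.1 - 0.639786*223.607 = 101.039 MPa
sigma_y(d3) = 101.039 + 0.639786 / sqrt(1.54e-04) = 152.6 MPa


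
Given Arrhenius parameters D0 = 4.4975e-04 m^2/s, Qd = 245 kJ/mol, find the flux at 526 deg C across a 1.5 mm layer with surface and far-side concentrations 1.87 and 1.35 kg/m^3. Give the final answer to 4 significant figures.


Step 1: D = D0 * exp(-Qd/(R*T))
T = 526 + 273.15 = 799.15 K
D = 4.4975e-04 * exp(-245e3 / (8.314 * 799.15)) = 4.3503e-20 m^2/s
Step 2: J = D * (C1 - C2) / dx
J = 4.3503e-20 * (1.87 - 1.35) / 1.5e-03
J = 1.508e-17 kg/(m^2*s)


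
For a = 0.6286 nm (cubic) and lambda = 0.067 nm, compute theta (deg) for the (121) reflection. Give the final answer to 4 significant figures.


d = a / sqrt(h^2+k^2+l^2)
d = 0.6286 / sqrt(6) = 0.256625 nm
lambda = 2*d*sin(theta)  =>  sin(theta) = lambda / (2*d)
sin(theta) = 0.067 / (2 * 0.256625) = 0.130541
theta = 7.501 deg


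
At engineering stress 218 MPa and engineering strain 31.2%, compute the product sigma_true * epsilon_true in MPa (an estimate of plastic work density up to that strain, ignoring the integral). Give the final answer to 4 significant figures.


sigma_true = sigma_eng * (1 + epsilon_eng)
sigma_true = 218 * (1 + 0.312) = 286.016 MPa
epsilon_true = ln(1 + epsilon_eng)
epsilon_true = ln(1 + 0.312) = 0.271553
sigma_true * epsilon_true = 286.016 * 0.271553 = 77.67 MPa


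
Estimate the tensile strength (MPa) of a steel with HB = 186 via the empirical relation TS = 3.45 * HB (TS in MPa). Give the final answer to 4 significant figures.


TS (MPa) = 3.45 * HB
TS = 3.45 * 186
TS = 641.7 MPa


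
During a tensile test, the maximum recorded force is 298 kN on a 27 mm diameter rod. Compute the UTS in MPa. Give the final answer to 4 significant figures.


A0 = pi*(d/2)^2 = pi*(27/2)^2 = 572.555 mm^2
UTS = F_max / A0 = 298*1000 / 572.555
UTS = 520.5 MPa


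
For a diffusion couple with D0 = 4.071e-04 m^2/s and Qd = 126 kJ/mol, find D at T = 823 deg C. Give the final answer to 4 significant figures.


D = D0 * exp(-Qd / (R*T))
T = 1096.15 K
D = 4.071e-04 * exp(-126e3 / (8.314 * 1096.15))
D = 4.029e-10 m^2/s


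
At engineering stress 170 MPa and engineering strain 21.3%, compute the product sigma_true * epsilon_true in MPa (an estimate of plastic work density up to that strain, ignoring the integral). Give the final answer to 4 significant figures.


sigma_true = sigma_eng * (1 + epsilon_eng)
sigma_true = 170 * (1 + 0.213) = 206.21 MPa
epsilon_true = ln(1 + epsilon_eng)
epsilon_true = ln(1 + 0.213) = 0.193097
sigma_true * epsilon_true = 206.21 * 0.193097 = 39.82 MPa


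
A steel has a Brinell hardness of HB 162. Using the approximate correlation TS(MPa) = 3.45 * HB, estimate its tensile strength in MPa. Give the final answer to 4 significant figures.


TS (MPa) = 3.45 * HB
TS = 3.45 * 162
TS = 558.9 MPa


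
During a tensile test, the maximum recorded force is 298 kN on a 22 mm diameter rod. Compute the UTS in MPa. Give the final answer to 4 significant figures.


A0 = pi*(d/2)^2 = pi*(22/2)^2 = 380.133 mm^2
UTS = F_max / A0 = 298*1000 / 380.133
UTS = 783.9 MPa


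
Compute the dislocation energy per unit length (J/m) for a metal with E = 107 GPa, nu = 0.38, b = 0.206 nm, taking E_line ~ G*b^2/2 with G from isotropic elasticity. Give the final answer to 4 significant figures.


Step 1: G = E / (2*(1+nu))
G = 107 / (2*(1+0.38)) = 38.7681 GPa = 3.87681e+10 Pa
Step 2: E_line = G*b^2/2
b = 0.206 nm = 2.06e-10 m
E_line = 0.5 * 3.87681e+10 * (2.06e-10)^2 = 8.226e-10 J/m


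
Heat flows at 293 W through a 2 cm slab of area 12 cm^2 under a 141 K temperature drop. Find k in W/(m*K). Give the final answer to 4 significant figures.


k = Q*L / (A*dT)
L = 0.02 m, A = 1.2e-03 m^2
k = 293 * 0.02 / (1.2e-03 * 141)
k = 34.63 W/(m*K)


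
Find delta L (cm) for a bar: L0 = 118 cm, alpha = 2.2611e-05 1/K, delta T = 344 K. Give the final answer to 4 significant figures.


dL = L0 * alpha * dT
dL = 118 * 2.2611e-05 * 344
dL = 0.9178 cm


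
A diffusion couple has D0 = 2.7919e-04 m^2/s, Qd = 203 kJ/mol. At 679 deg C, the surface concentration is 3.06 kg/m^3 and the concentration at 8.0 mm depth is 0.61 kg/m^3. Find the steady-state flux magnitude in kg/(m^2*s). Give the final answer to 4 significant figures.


Step 1: D = D0 * exp(-Qd/(R*T))
T = 679 + 273.15 = 952.15 K
D = 2.7919e-04 * exp(-203e3 / (8.314 * 952.15)) = 2.03696e-15 m^2/s
Step 2: J = D * (C1 - C2) / dx
J = 2.03696e-15 * (3.06 - 0.61) / 8e-03
J = 6.238e-13 kg/(m^2*s)


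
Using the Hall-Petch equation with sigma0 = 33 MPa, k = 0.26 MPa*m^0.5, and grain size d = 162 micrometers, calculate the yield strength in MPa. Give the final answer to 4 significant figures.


sigma_y = sigma0 + k / sqrt(d)
d = 162 um = 1.62e-04 m
sigma_y = 33 + 0.26 / sqrt(1.62e-04)
sigma_y = 53.43 MPa


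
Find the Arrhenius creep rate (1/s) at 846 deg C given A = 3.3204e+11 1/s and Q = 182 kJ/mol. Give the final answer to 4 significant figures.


rate = A * exp(-Q / (R*T))
T = 846 + 273.15 = 1119.15 K
rate = 3.3204e+11 * exp(-182e3 / (8.314 * 1119.15))
rate = 1062 1/s


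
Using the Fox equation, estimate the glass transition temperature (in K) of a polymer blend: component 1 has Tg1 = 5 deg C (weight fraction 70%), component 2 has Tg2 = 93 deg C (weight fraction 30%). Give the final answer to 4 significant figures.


1/Tg = w1/Tg1 + w2/Tg2 (in Kelvin)
Tg1 = 278.15 K, Tg2 = 366.15 K
1/Tg = 0.7/278.15 + 0.3/366.15
Tg = 299.8 K


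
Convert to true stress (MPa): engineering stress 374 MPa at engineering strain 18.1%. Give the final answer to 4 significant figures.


sigma_true = sigma_eng * (1 + epsilon_eng)
sigma_true = 374 * (1 + 0.181)
sigma_true = 441.7 MPa


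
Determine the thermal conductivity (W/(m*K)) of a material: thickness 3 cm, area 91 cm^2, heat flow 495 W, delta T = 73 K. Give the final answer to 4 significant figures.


k = Q*L / (A*dT)
L = 0.03 m, A = 9.1e-03 m^2
k = 495 * 0.03 / (9.1e-03 * 73)
k = 22.35 W/(m*K)


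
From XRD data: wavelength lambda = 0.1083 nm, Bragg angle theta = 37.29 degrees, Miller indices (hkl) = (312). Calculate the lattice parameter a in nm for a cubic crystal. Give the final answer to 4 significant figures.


d = lambda / (2*sin(theta))
d = 0.1083 / (2*sin(37.29 deg))
d = 0.0893786 nm
a = d * sqrt(h^2+k^2+l^2) = 0.0893786 * sqrt(14)
a = 0.3344 nm


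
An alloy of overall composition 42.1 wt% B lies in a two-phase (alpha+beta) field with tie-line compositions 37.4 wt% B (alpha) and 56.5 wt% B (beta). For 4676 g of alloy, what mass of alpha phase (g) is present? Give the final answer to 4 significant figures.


f_alpha = (C_beta - C0) / (C_beta - C_alpha)
f_alpha = (56.5 - 42.1) / (56.5 - 37.4) = 0.753927
m_alpha = f_alpha * m_total = 0.753927 * 4676 = 3525 g


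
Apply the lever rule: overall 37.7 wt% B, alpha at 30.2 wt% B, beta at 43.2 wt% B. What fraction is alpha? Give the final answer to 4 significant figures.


f_alpha = (C_beta - C0) / (C_beta - C_alpha)
f_alpha = (43.2 - 37.7) / (43.2 - 30.2)
f_alpha = 0.4231


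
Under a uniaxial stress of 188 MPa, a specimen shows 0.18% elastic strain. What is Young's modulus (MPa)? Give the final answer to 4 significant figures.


E = sigma / epsilon
epsilon = 0.18% = 1.8e-03
E = 188 / 1.8e-03
E = 104400 MPa


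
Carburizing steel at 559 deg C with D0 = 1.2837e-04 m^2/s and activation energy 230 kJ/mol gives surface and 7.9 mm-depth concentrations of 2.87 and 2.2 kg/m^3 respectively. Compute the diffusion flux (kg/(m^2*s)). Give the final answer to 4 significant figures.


Step 1: D = D0 * exp(-Qd/(R*T))
T = 559 + 273.15 = 832.15 K
D = 1.2837e-04 * exp(-230e3 / (8.314 * 832.15)) = 4.68469e-19 m^2/s
Step 2: J = D * (C1 - C2) / dx
J = 4.68469e-19 * (2.87 - 2.2) / 7.9e-03
J = 3.973e-17 kg/(m^2*s)


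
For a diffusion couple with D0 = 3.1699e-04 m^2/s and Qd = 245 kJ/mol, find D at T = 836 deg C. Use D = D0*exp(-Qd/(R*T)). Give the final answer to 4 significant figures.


D = D0 * exp(-Qd / (R*T))
T = 1109.15 K
D = 3.1699e-04 * exp(-245e3 / (8.314 * 1109.15))
D = 9.173e-16 m^2/s


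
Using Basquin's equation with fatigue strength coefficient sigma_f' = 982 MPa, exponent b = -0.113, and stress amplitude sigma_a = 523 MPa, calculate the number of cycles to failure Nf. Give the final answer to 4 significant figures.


sigma_a = sigma_f' * (2*Nf)^b
2*Nf = (sigma_a / sigma_f')^(1/b)
2*Nf = (523 / 982)^(1/-0.113)
2*Nf = 263.831
Nf = 131.9 cycles


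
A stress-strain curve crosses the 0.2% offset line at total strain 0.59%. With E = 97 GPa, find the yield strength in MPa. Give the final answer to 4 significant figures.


Offset strain = 0.002
Elastic strain at yield = total_strain - offset = 5.9e-03 - 0.002 = 3.9e-03
sigma_y = E * elastic_strain = 97000 * 3.9e-03
sigma_y = 378.3 MPa


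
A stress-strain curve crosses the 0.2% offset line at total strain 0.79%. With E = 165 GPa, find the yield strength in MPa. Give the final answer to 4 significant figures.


Offset strain = 0.002
Elastic strain at yield = total_strain - offset = 7.9e-03 - 0.002 = 5.9e-03
sigma_y = E * elastic_strain = 165000 * 5.9e-03
sigma_y = 973.5 MPa


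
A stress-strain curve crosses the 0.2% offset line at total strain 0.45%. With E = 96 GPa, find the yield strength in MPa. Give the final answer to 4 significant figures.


Offset strain = 0.002
Elastic strain at yield = total_strain - offset = 4.5e-03 - 0.002 = 2.5e-03
sigma_y = E * elastic_strain = 96000 * 2.5e-03
sigma_y = 240 MPa


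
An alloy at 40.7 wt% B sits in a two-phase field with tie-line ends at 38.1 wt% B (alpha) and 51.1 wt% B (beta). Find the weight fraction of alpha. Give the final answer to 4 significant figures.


f_alpha = (C_beta - C0) / (C_beta - C_alpha)
f_alpha = (51.1 - 40.7) / (51.1 - 38.1)
f_alpha = 0.8


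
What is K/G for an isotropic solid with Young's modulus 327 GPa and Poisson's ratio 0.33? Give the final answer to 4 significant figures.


G = E / (2*(1+nu))
G = 327 / (2*(1+0.33)) = 122.932 GPa
K = E / (3*(1-2*nu))
K = 327 / (3*(1-2*0.33)) = 320.588 GPa
K/G = 320.588 / 122.932 = 2.608


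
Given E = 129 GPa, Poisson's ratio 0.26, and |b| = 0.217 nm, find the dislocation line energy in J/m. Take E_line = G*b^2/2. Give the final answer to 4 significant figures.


Step 1: G = E / (2*(1+nu))
G = 129 / (2*(1+0.26)) = 51.1905 GPa = 5.11905e+10 Pa
Step 2: E_line = G*b^2/2
b = 0.217 nm = 2.17e-10 m
E_line = 0.5 * 5.11905e+10 * (2.17e-10)^2 = 1.205e-09 J/m


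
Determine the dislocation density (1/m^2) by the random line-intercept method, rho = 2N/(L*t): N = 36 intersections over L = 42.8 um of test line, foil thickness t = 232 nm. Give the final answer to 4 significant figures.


rho = 2N / (L * t)
L = 42.8 um = 4.28e-05 m, t = 232 nm = 2.32e-07 m
rho = 2 * 36 / (4.28e-05 * 2.32e-07)
rho = 7.251e+12 1/m^2


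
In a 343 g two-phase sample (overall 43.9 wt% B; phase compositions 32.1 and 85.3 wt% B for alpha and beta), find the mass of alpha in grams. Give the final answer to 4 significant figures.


f_alpha = (C_beta - C0) / (C_beta - C_alpha)
f_alpha = (85.3 - 43.9) / (85.3 - 32.1) = 0.778195
m_alpha = f_alpha * m_total = 0.778195 * 343 = 266.9 g


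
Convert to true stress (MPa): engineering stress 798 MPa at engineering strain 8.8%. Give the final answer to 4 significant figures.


sigma_true = sigma_eng * (1 + epsilon_eng)
sigma_true = 798 * (1 + 0.088)
sigma_true = 868.2 MPa


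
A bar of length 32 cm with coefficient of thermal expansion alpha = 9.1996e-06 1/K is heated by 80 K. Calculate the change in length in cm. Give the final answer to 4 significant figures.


dL = L0 * alpha * dT
dL = 32 * 9.1996e-06 * 80
dL = 0.02355 cm


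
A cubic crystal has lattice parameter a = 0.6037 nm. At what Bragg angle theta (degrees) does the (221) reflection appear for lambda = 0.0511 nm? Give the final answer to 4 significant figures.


d = a / sqrt(h^2+k^2+l^2)
d = 0.6037 / sqrt(9) = 0.201233 nm
lambda = 2*d*sin(theta)  =>  sin(theta) = lambda / (2*d)
sin(theta) = 0.0511 / (2 * 0.201233) = 0.126967
theta = 7.294 deg


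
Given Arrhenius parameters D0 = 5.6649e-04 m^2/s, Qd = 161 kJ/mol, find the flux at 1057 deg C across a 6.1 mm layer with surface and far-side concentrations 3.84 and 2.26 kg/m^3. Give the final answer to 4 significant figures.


Step 1: D = D0 * exp(-Qd/(R*T))
T = 1057 + 273.15 = 1330.15 K
D = 5.6649e-04 * exp(-161e3 / (8.314 * 1330.15)) = 2.69486e-10 m^2/s
Step 2: J = D * (C1 - C2) / dx
J = 2.69486e-10 * (3.84 - 2.26) / 6.1e-03
J = 6.98e-08 kg/(m^2*s)


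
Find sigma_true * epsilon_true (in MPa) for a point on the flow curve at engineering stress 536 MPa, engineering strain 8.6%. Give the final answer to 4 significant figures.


sigma_true = sigma_eng * (1 + epsilon_eng)
sigma_true = 536 * (1 + 0.086) = 582.096 MPa
epsilon_true = ln(1 + epsilon_eng)
epsilon_true = ln(1 + 0.086) = 0.0825012
sigma_true * epsilon_true = 582.096 * 0.0825012 = 48.02 MPa


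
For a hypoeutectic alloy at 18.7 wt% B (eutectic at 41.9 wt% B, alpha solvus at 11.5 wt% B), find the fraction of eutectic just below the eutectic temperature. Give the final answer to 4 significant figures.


f_primary = (C_e - C0) / (C_e - C_alpha_max)
f_primary = (41.9 - 18.7) / (41.9 - 11.5)
f_primary = 0.763158
f_eutectic = 1 - 0.763158 = 0.2368


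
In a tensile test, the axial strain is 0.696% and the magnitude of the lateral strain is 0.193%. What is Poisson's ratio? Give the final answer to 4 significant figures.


nu = -epsilon_lat / epsilon_axial
Lateral strain is contraction (negative), so using magnitudes:
nu = 0.193 / 0.696
nu = 0.2773


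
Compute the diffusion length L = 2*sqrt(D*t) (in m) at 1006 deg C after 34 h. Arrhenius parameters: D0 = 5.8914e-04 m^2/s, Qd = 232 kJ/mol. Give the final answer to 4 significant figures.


Step 1: D = D0 * exp(-Qd/(R*T))
T = 1279.15 K
D = 5.8914e-04 * exp(-232e3 / (8.314 * 1279.15)) = 1.97723e-13 m^2/s
Step 2: L = 2*sqrt(D*t)
t = 34 h = 122400 s
L = 2*sqrt(1.97723e-13 * 122400) = 3.111e-04 m


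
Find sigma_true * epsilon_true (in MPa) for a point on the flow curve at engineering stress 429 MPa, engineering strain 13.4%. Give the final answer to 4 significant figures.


sigma_true = sigma_eng * (1 + epsilon_eng)
sigma_true = 429 * (1 + 0.134) = 486.486 MPa
epsilon_true = ln(1 + epsilon_eng)
epsilon_true = ln(1 + 0.134) = 0.125751
sigma_true * epsilon_true = 486.486 * 0.125751 = 61.18 MPa


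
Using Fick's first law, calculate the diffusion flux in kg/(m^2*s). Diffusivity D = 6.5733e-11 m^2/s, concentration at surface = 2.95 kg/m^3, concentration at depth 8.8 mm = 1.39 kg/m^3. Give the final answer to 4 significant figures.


J = -D * (dC/dx) = D * (C1 - C2) / dx
J = 6.5733e-11 * (2.95 - 1.39) / 8.8e-03
J = 1.165e-08 kg/(m^2*s)


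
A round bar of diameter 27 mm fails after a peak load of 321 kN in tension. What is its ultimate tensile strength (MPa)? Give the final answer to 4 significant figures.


A0 = pi*(d/2)^2 = pi*(27/2)^2 = 572.555 mm^2
UTS = F_max / A0 = 321*1000 / 572.555
UTS = 560.6 MPa


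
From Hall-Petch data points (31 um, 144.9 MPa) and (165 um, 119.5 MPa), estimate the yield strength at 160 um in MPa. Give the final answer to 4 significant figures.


sigma_y = sigma0 + k / sqrt(d)
1/sqrt(d1) = 1/sqrt(3.1e-05) = 179.605;  1/sqrt(d2) = 77.8499
k = (sigma1 - sigma2) / (1/sqrt(d1) - 1/sqrt(d2)) = (144.9 - 119.5) / (179.605 - 77.8499) = 0.249618 MPa*m^0.5
sigma0 = sigma1 - k/sqrt(d1) = 144.9 - 0.249618*179.605 = 100.067 MPa
sigma_y(d3) = 100.067 + 0.249618 / sqrt(1.6e-04) = 119.8 MPa


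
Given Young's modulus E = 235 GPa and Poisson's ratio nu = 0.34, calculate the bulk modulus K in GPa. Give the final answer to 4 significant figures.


K = E / (3*(1-2*nu))
K = 235 / (3*(1-2*0.34))
K = 244.8 GPa


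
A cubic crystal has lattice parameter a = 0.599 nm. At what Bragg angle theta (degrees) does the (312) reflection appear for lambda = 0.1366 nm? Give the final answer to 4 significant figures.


d = a / sqrt(h^2+k^2+l^2)
d = 0.599 / sqrt(14) = 0.160089 nm
lambda = 2*d*sin(theta)  =>  sin(theta) = lambda / (2*d)
sin(theta) = 0.1366 / (2 * 0.160089) = 0.426636
theta = 25.25 deg


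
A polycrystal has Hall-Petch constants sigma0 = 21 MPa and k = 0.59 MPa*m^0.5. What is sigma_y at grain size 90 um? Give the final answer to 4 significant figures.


sigma_y = sigma0 + k / sqrt(d)
d = 90 um = 9e-05 m
sigma_y = 21 + 0.59 / sqrt(9e-05)
sigma_y = 83.19 MPa


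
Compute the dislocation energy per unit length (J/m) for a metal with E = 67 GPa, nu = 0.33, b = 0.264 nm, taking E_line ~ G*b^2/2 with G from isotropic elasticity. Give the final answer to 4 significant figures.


Step 1: G = E / (2*(1+nu))
G = 67 / (2*(1+0.33)) = 25.188 GPa = 2.5188e+10 Pa
Step 2: E_line = G*b^2/2
b = 0.264 nm = 2.64e-10 m
E_line = 0.5 * 2.5188e+10 * (2.64e-10)^2 = 8.778e-10 J/m


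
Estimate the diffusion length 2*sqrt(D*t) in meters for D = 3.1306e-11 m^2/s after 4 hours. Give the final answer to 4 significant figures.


t = 4 hr = 14400 s
Diffusion length = 2*sqrt(D*t)
= 2*sqrt(3.1306e-11 * 14400)
= 1.343e-03 m


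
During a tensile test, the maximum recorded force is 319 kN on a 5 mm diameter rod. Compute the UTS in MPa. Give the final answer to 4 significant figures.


A0 = pi*(d/2)^2 = pi*(5/2)^2 = 19.635 mm^2
UTS = F_max / A0 = 319*1000 / 19.635
UTS = 16250 MPa


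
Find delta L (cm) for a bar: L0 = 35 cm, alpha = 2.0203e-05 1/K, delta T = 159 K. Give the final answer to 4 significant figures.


dL = L0 * alpha * dT
dL = 35 * 2.0203e-05 * 159
dL = 0.1124 cm


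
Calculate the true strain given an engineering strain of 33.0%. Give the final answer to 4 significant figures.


epsilon_true = ln(1 + epsilon_eng)
epsilon_true = ln(1 + 0.33)
epsilon_true = 0.2852


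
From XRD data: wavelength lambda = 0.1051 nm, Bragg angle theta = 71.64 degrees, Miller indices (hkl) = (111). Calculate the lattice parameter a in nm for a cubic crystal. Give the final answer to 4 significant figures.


d = lambda / (2*sin(theta))
d = 0.1051 / (2*sin(71.64 deg))
d = 0.0553685 nm
a = d * sqrt(h^2+k^2+l^2) = 0.0553685 * sqrt(3)
a = 0.0959 nm


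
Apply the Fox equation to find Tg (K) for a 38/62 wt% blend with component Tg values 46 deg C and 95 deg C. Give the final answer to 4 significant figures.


1/Tg = w1/Tg1 + w2/Tg2 (in Kelvin)
Tg1 = 319.15 K, Tg2 = 368.15 K
1/Tg = 0.38/319.15 + 0.62/368.15
Tg = 347.9 K


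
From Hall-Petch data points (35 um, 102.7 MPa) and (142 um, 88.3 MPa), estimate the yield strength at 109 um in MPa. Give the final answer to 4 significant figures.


sigma_y = sigma0 + k / sqrt(d)
1/sqrt(d1) = 1/sqrt(3.5e-05) = 169.031;  1/sqrt(d2) = 83.9181
k = (sigma1 - sigma2) / (1/sqrt(d1) - 1/sqrt(d2)) = (102.7 - 88.3) / (169.031 - 83.9181) = 0.169187 MPa*m^0.5
sigma0 = sigma1 - k/sqrt(d1) = 102.7 - 0.169187*169.031 = 74.1021 MPa
sigma_y(d3) = 74.1021 + 0.169187 / sqrt(1.09e-04) = 90.31 MPa


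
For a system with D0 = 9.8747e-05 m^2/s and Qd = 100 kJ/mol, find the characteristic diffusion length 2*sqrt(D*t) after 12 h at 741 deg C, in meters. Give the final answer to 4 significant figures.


Step 1: D = D0 * exp(-Qd/(R*T))
T = 1014.15 K
D = 9.8747e-05 * exp(-100e3 / (8.314 * 1014.15)) = 6.97838e-10 m^2/s
Step 2: L = 2*sqrt(D*t)
t = 12 h = 43200 s
L = 2*sqrt(6.97838e-10 * 43200) = 0.01098 m


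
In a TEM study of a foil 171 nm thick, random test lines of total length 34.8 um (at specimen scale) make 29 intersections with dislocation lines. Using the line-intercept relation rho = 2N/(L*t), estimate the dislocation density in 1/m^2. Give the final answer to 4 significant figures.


rho = 2N / (L * t)
L = 34.8 um = 3.48e-05 m, t = 171 nm = 1.71e-07 m
rho = 2 * 29 / (3.48e-05 * 1.71e-07)
rho = 9.747e+12 1/m^2


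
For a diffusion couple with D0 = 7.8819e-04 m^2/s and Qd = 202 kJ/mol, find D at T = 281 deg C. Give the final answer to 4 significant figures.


D = D0 * exp(-Qd / (R*T))
T = 554.15 K
D = 7.8819e-04 * exp(-202e3 / (8.314 * 554.15))
D = 7.166e-23 m^2/s


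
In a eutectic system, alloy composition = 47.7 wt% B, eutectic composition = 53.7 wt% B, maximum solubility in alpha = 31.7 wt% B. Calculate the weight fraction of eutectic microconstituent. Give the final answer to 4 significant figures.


f_primary = (C_e - C0) / (C_e - C_alpha_max)
f_primary = (53.7 - 47.7) / (53.7 - 31.7)
f_primary = 0.272727
f_eutectic = 1 - 0.272727 = 0.7273


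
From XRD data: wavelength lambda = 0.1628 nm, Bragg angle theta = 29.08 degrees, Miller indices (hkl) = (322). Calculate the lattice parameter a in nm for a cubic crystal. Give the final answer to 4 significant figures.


d = lambda / (2*sin(theta))
d = 0.1628 / (2*sin(29.08 deg))
d = 0.167479 nm
a = d * sqrt(h^2+k^2+l^2) = 0.167479 * sqrt(17)
a = 0.6905 nm


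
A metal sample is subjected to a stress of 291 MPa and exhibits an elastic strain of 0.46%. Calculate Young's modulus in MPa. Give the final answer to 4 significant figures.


E = sigma / epsilon
epsilon = 0.46% = 4.6e-03
E = 291 / 4.6e-03
E = 63260 MPa


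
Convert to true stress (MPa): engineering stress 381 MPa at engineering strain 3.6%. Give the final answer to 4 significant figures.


sigma_true = sigma_eng * (1 + epsilon_eng)
sigma_true = 381 * (1 + 0.036)
sigma_true = 394.7 MPa


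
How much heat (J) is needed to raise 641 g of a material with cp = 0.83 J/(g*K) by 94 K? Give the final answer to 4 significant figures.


Q = m * cp * dT
Q = 641 * 0.83 * 94
Q = 50010 J


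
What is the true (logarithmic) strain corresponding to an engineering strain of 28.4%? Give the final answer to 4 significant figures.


epsilon_true = ln(1 + epsilon_eng)
epsilon_true = ln(1 + 0.284)
epsilon_true = 0.25


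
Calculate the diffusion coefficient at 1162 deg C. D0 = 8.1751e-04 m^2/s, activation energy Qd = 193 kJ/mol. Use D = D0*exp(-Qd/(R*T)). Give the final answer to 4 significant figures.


D = D0 * exp(-Qd / (R*T))
T = 1435.15 K
D = 8.1751e-04 * exp(-193e3 / (8.314 * 1435.15))
D = 7.721e-11 m^2/s


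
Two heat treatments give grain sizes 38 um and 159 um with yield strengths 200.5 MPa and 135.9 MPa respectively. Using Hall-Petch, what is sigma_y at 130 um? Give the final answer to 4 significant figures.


sigma_y = sigma0 + k / sqrt(d)
1/sqrt(d1) = 1/sqrt(3.8e-05) = 162.221;  1/sqrt(d2) = 79.3052
k = (sigma1 - sigma2) / (1/sqrt(d1) - 1/sqrt(d2)) = (200.5 - 135.9) / (162.221 - 79.3052) = 0.779099 MPa*m^0.5
sigma0 = sigma1 - k/sqrt(d1) = 200.5 - 0.779099*162.221 = 74.1134 MPa
sigma_y(d3) = 74.1134 + 0.779099 / sqrt(1.3e-04) = 142.4 MPa


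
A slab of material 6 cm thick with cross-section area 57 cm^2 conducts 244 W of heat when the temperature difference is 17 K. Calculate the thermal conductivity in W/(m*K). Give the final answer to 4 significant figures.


k = Q*L / (A*dT)
L = 0.06 m, A = 5.7e-03 m^2
k = 244 * 0.06 / (5.7e-03 * 17)
k = 151.1 W/(m*K)


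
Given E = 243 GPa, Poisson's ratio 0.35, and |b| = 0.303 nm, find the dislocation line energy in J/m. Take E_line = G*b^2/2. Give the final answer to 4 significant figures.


Step 1: G = E / (2*(1+nu))
G = 243 / (2*(1+0.35)) = 90 GPa = 9e+10 Pa
Step 2: E_line = G*b^2/2
b = 0.303 nm = 3.03e-10 m
E_line = 0.5 * 9e+10 * (3.03e-10)^2 = 4.131e-09 J/m


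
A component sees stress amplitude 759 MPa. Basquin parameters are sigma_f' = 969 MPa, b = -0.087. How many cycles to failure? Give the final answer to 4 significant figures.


sigma_a = sigma_f' * (2*Nf)^b
2*Nf = (sigma_a / sigma_f')^(1/b)
2*Nf = (759 / 969)^(1/-0.087)
2*Nf = 16.5704
Nf = 8.285 cycles


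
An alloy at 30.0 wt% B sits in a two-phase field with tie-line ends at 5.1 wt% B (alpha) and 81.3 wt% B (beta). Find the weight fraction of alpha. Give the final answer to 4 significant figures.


f_alpha = (C_beta - C0) / (C_beta - C_alpha)
f_alpha = (81.3 - 30.0) / (81.3 - 5.1)
f_alpha = 0.6732


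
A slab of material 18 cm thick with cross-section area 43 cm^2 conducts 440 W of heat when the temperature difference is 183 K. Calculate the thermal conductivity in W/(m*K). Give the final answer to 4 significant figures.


k = Q*L / (A*dT)
L = 0.18 m, A = 4.3e-03 m^2
k = 440 * 0.18 / (4.3e-03 * 183)
k = 100.6 W/(m*K)


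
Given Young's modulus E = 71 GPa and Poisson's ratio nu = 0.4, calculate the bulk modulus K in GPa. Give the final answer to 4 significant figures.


K = E / (3*(1-2*nu))
K = 71 / (3*(1-2*0.4))
K = 118.3 GPa


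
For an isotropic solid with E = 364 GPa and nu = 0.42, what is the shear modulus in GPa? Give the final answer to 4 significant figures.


G = E / (2*(1+nu))
G = 364 / (2*(1+0.42))
G = 128.2 GPa


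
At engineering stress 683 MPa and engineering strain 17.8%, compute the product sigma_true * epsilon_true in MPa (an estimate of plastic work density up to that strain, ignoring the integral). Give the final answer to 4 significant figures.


sigma_true = sigma_eng * (1 + epsilon_eng)
sigma_true = 683 * (1 + 0.178) = 804.574 MPa
epsilon_true = ln(1 + epsilon_eng)
epsilon_true = ln(1 + 0.178) = 0.163818
sigma_true * epsilon_true = 804.574 * 0.163818 = 131.8 MPa


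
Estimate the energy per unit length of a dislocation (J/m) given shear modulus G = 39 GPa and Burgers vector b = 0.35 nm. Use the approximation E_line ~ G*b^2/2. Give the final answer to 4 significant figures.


E = G*b^2/2
b = 0.35 nm = 3.5e-10 m
G = 39 GPa = 3.9e+10 Pa
E = 0.5 * 3.9e+10 * (3.5e-10)^2
E = 2.389e-09 J/m


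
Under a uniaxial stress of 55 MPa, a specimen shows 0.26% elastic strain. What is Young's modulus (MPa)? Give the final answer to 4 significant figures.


E = sigma / epsilon
epsilon = 0.26% = 2.6e-03
E = 55 / 2.6e-03
E = 21150 MPa


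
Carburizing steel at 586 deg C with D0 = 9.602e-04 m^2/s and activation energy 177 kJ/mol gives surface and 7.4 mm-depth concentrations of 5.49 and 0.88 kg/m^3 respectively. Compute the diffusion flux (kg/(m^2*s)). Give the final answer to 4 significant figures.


Step 1: D = D0 * exp(-Qd/(R*T))
T = 586 + 273.15 = 859.15 K
D = 9.602e-04 * exp(-177e3 / (8.314 * 859.15)) = 1.66234e-14 m^2/s
Step 2: J = D * (C1 - C2) / dx
J = 1.66234e-14 * (5.49 - 0.88) / 7.4e-03
J = 1.036e-11 kg/(m^2*s)


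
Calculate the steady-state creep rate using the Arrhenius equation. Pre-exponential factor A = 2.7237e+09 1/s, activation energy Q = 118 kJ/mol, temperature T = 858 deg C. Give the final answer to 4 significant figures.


rate = A * exp(-Q / (R*T))
T = 858 + 273.15 = 1131.15 K
rate = 2.7237e+09 * exp(-118e3 / (8.314 * 1131.15))
rate = 9681 1/s


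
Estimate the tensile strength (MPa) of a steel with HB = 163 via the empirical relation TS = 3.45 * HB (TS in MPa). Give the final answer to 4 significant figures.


TS (MPa) = 3.45 * HB
TS = 3.45 * 163
TS = 562.4 MPa


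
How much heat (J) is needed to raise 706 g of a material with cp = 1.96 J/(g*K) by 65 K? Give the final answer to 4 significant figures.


Q = m * cp * dT
Q = 706 * 1.96 * 65
Q = 89940 J


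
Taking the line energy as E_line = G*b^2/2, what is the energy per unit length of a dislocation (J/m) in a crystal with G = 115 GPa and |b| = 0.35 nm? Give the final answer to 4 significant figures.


E = G*b^2/2
b = 0.35 nm = 3.5e-10 m
G = 115 GPa = 1.15e+11 Pa
E = 0.5 * 1.15e+11 * (3.5e-10)^2
E = 7.044e-09 J/m


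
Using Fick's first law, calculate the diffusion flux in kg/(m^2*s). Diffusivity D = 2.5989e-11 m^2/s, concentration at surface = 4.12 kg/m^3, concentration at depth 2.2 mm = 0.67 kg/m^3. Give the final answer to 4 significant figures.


J = -D * (dC/dx) = D * (C1 - C2) / dx
J = 2.5989e-11 * (4.12 - 0.67) / 2.2e-03
J = 4.076e-08 kg/(m^2*s)


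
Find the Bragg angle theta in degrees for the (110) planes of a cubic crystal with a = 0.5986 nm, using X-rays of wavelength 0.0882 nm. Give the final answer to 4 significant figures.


d = a / sqrt(h^2+k^2+l^2)
d = 0.5986 / sqrt(2) = 0.423274 nm
lambda = 2*d*sin(theta)  =>  sin(theta) = lambda / (2*d)
sin(theta) = 0.0882 / (2 * 0.423274) = 0.104188
theta = 5.98 deg


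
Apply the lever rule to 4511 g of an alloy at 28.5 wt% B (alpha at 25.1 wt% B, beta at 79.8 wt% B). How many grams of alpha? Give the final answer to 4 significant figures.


f_alpha = (C_beta - C0) / (C_beta - C_alpha)
f_alpha = (79.8 - 28.5) / (79.8 - 25.1) = 0.937843
m_alpha = f_alpha * m_total = 0.937843 * 4511 = 4231 g


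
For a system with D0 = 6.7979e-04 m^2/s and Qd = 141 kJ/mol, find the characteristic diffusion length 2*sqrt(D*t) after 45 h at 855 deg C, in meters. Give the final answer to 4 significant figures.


Step 1: D = D0 * exp(-Qd/(R*T))
T = 1128.15 K
D = 6.7979e-04 * exp(-141e3 / (8.314 * 1128.15)) = 2.01223e-10 m^2/s
Step 2: L = 2*sqrt(D*t)
t = 45 h = 162000 s
L = 2*sqrt(2.01223e-10 * 162000) = 0.01142 m


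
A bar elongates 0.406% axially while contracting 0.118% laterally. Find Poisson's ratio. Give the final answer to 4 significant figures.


nu = -epsilon_lat / epsilon_axial
Lateral strain is contraction (negative), so using magnitudes:
nu = 0.118 / 0.406
nu = 0.2906


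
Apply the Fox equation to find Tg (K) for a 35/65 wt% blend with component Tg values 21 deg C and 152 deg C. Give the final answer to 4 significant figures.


1/Tg = w1/Tg1 + w2/Tg2 (in Kelvin)
Tg1 = 294.15 K, Tg2 = 425.15 K
1/Tg = 0.35/294.15 + 0.65/425.15
Tg = 367.8 K


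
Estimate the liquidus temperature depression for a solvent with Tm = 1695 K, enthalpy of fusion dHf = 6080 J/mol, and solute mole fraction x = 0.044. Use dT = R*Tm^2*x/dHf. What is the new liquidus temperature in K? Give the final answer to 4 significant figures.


dT = R*Tm^2*x / dHf
dT = 8.314 * 1695^2 * 0.044 / 6080
dT = 172.862 K
T_new = 1695 - 172.862 = 1522 K


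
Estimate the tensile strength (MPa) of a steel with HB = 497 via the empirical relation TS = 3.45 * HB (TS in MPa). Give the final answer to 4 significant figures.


TS (MPa) = 3.45 * HB
TS = 3.45 * 497
TS = 1715 MPa


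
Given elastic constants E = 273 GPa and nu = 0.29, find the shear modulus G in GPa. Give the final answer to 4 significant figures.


G = E / (2*(1+nu))
G = 273 / (2*(1+0.29))
G = 105.8 GPa


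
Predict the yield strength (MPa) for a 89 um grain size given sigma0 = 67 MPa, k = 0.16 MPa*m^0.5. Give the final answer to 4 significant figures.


sigma_y = sigma0 + k / sqrt(d)
d = 89 um = 8.9e-05 m
sigma_y = 67 + 0.16 / sqrt(8.9e-05)
sigma_y = 83.96 MPa


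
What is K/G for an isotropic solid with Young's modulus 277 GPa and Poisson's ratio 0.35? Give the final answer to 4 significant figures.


G = E / (2*(1+nu))
G = 277 / (2*(1+0.35)) = 102.593 GPa
K = E / (3*(1-2*nu))
K = 277 / (3*(1-2*0.35)) = 307.778 GPa
K/G = 307.778 / 102.593 = 3


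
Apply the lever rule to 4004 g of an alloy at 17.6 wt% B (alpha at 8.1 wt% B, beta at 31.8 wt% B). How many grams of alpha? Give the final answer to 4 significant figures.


f_alpha = (C_beta - C0) / (C_beta - C_alpha)
f_alpha = (31.8 - 17.6) / (31.8 - 8.1) = 0.599156
m_alpha = f_alpha * m_total = 0.599156 * 4004 = 2399 g


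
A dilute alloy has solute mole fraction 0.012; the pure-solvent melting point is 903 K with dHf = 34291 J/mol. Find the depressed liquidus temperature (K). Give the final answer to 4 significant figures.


dT = R*Tm^2*x / dHf
dT = 8.314 * 903^2 * 0.012 / 34291
dT = 2.37239 K
T_new = 903 - 2.37239 = 900.6 K
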